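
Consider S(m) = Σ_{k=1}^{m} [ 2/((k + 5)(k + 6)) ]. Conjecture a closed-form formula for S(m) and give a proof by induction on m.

We claim S(m) = m/(3(m + 6)) for all m ≥ 1.
For the base case m = 1: S(1) = 1/21, and the closed form gives 1/21. They agree.
Suppose the result is true for m = k, so S(k) = k/(3(k + 6)).
Then S(k+1) = S(k) + (2/((k + 6)(k + 7))) = (k/(3(k + 6))) + (2/((k + 6)(k + 7))).
Simplifying, S(k+1) = (k + 1)/(3(k + 7)) = (k+1)/(3((k+1) + 6)),
which is the closed form with m = k+1.
By the principle of mathematical induction, the result holds for all m ≥ 1.

S(m) = m/(3(m + 6))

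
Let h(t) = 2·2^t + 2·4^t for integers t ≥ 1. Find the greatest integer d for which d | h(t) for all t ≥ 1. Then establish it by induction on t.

Computing the first values: h(1) = 12 and h(2) = 40; gcd(12, 40) = 4, so d ≤ 4.
We prove 4 | 2·2^t + 2·4^t for all t ≥ 1 by induction on t.
Base case (t = 1): h(1) = 12 = 4·(3), so 4 | h(1).
Suppose the result is true for t = j, i.e. 4 | h(j). Then
h(j+1) − 4·h(j) = (2·2^(j+1) + 2·4^(j+1)) − 4·(2·2^j + 2·4^j) = (2)·2^j·(2 − 4) = (-4)·2^j. Since 4 | h(j) by the inductive hypothesis, 4 | 4·h(j); and 4 | -4 since -4 = 4·-1. Therefore 4 | h(j+1).
This completes the induction.
Therefore the largest such d is 4.

d = 4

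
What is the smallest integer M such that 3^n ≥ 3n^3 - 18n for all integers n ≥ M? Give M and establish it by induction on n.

At n = 5: 243 < 285, so the inequality fails and M ≥ 6. We prove 3^n ≥ 3n^3 - 18n for all n ≥ 6.
Base step (n = 6): 3^n = 729 and 3n^3 - 18n = 540, so 729 ≥ 540.
For the inductive step, assume it holds for an arbitrary p ≥ 6, so 3^p ≥ 3p^3 - 18p.
Then 3^(p + 1) = 3·(3^p) ≥ 3·(3p^3 - 18p).
Also, for p ≥ 6 we have 3·(3p^3 - 18p) ≥ 3(p+1)^3 - 18(p+1), since 3·(3p^3 - 18p) − (3(p+1)^3 - 18(p+1)) = 6p^3 - 9p^2 - 45p + 15, which is nonnegative for all p ≥ 6.
Combining, 3^(p + 1) ≥ 3(p+1)^3 - 18(p+1).
This completes the induction.
Hence the smallest such M is 6.

M = 6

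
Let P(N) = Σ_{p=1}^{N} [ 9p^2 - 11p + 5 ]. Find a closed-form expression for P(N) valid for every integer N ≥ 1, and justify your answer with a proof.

P(N) = N(3N^2 - N + 1)

We claim P(N) = N(3N^2 - N + 1) for all N ≥ 1.
When N = 1: P(1) = 3, and the closed form gives 3. They agree.
Inductive step: assume the claim holds for N = p, so P(p) = p(3p^2 - p + 1).
Then P(p+1) = P(p) + (9p^2 + 7p + 3) = (p(3p^2 - p + 1)) + (9p^2 + 7p + 3).
Simplifying, P(p+1) = (p + 1)(3p^2 + 5p + 3) = (p+1)(3(p+1)^2 - (p+1) + 1),
which is the closed form with N = p+1.
Hence, by induction on N, the claim holds for every N ≥ 1.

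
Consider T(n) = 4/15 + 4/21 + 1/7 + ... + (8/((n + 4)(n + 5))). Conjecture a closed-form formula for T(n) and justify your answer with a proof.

T(n) = 8n/(5(n + 5))

We claim T(n) = 8n/(5(n + 5)) for all n ≥ 1.
When n = 1: T(1) = 4/15, and the closed form gives 4/15. They agree.
Inductive step: assume the claim holds for n = j, so T(j) = 8j/(5(j + 5)).
Then T(j+1) = T(j) + (8/((j + 5)(j + 6))) = (8j/(5(j + 5))) + (8/((j + 5)(j + 6))).
Simplifying, T(j+1) = 8(j + 1)/(5(j + 6)) = 8(j+1)/(5((j+1) + 5)),
which is the closed form with n = j+1.
This completes the induction.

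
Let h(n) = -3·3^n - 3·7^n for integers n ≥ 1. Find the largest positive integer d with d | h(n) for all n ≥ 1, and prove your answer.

Computing the first values: h(1) = -30 and h(2) = -174; gcd(-30, -174) = 6, so d ≤ 6.
We prove 6 | -3·3^n - 3·7^n for all n ≥ 1 by induction on n.
For the base case n = 1: h(1) = -30 = 6·(-5), so 6 | h(1).
Inductive step: assume the claim holds for n = j, i.e. 6 | h(j). Then
h(j+1) − 7·h(j) = (-3·3^(j+1) - 3·7^(j+1)) − 7·(-3·3^j - 3·7^j) = (-3)·3^j·(3 − 7) = (12)·3^j. Since 6 | h(j) by the inductive hypothesis, 6 | 7·h(j); and 6 | 12 since 12 = 6·2. Therefore 6 | h(j+1).
By the principle of mathematical induction, the result holds for all n ≥ 1.
Therefore the largest such d is 6.

d = 6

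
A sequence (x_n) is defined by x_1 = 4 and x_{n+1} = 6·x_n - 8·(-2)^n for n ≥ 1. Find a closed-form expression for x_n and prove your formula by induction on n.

Computing the first terms: x_1 = 4, x_2 = 40, x_3 = 208. This suggests x_n = (-2)^n + 6^n.
For the base case n = 1: the formula gives 4 = 4 = x_1.
Inductive step: suppose the statement holds for some k ≥ 1, so x_k = (-2)^k + 6^k.
Then x_{k+1} = 6·x_k - 8·(-2)^k = 6·((-2)^k + 6^k) - 8·(-2)^k = (-2)^(k + 1) + 6^(k + 1),
which is the claimed formula at n = k+1.
This completes the induction.

x_n = (-2)^n + 6^n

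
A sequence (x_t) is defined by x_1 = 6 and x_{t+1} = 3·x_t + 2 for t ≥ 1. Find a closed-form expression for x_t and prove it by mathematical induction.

Computing the first terms: x_1 = 6, x_2 = 20, x_3 = 62. This suggests x_t = 7·3^(t - 1) - 1.
For the base case t = 1: the formula gives 6 = 6 = x_1.
Inductive step: assume the claim holds for t = k, so x_k = 7·3^(k - 1) - 1.
Then x_{k+1} = 3·x_k + 2 = 3·(7·3^(k - 1) - 1) + 2 = 7·3^k - 1 = 7·3^((k+1) - 1) - 1,
which is the claimed formula at t = k+1.
Hence, by induction on t, the claim holds for every t ≥ 1.

x_t = 7·3^(t - 1) - 1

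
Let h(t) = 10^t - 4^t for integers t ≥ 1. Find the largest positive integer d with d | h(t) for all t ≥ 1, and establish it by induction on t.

d = 6

Computing the first values: h(1) = 6 and h(2) = 84; gcd(6, 84) = 6, so d ≤ 6.
We prove 6 | 10^t - 4^t for all t ≥ 1 by induction on t.
Base case (t = 1): h(1) = 6 = 6·(1), so 6 | h(1).
For the inductive step, assume it holds for an arbitrary m ≥ 1, i.e. 6 | h(m). Then
10^{m+1} − 4^{m+1} = 10·10^m − 4·4^m = 10·(10^m − 4^m) + (6)·4^m. The first term is divisible by 6 by the inductive hypothesis, and the second term (6)·4^m is divisible by 6 since 6 | 6. Hence 6 | h(m+1).
By induction, the statement is established for all t ≥ 1.
Therefore the largest such d is 6.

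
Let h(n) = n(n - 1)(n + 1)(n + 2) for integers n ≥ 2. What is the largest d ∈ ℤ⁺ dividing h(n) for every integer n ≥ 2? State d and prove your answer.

Computing the first values: h(2) = 24 and h(3) = 120; gcd(24, 120) = 24, so d ≤ 24.
We prove 24 | n(n - 1)(n + 1)(n + 2) for all n ≥ 2 by induction on n.
For the base case n = 2: h(2) = 24 = 24·(1), so 24 | h(2).
For the inductive step, assume it holds for an arbitrary r ≥ 2, i.e. 24 | h(r). Then
h(r+1) − h(r) = r·(r+1)·(r+2)·(r+3) − (r-1)·r·(r+1)·(r+2) = r·(r+1)·(r+2)·[(r+3) − (r-1)] = 4·r·(r+1)·(r+2). The product of 3 consecutive integers is divisible by (3)! = 6, so h(r+1) − h(r) is divisible by 4·6 = 24. By the inductive hypothesis 24 | h(r), hence 24 | h(r+1).
By induction, the statement is established for all n ≥ 2.
Therefore the largest such d is 24.

d = 24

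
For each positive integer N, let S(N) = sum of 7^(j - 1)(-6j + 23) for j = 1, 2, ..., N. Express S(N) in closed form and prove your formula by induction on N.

S(N) = 7^N(-N + 4) - 4

We claim S(N) = 7^N(-N + 4) - 4 for all N ≥ 1.
For the base case N = 1: S(1) = 17, and the closed form gives 17. They agree.
Inductive step: assume the claim holds for N = j, so S(j) = 7^j(-j + 4) - 4.
Then S(j+1) = S(j) + (7^j(-6j + 17)) = (7^j(-j + 4) - 4) + (7^j(-6j + 17)).
Simplifying, S(j+1) = -7·7^j·j + 21·7^j - 4 = 7^(j+1)(-(j+1) + 4) - 4,
which is the closed form with N = j+1.
This completes the induction.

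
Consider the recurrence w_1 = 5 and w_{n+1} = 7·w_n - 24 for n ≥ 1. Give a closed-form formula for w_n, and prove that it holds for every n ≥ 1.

Computing the first terms: w_1 = 5, w_2 = 11, w_3 = 53. This suggests w_n = 7^(n - 1) + 4.
Base case (n = 1): the formula gives 5 = 5 = w_1.
Inductive step: suppose the statement holds for some r ≥ 1, so w_r = 7^(r - 1) + 4.
Then w_{r+1} = 7·w_r - 24 = 7·(7^(r - 1) + 4) - 24 = 7^r + 4 = 7^((r+1) - 1) + 4,
which is the claimed formula at n = r+1.
Hence, by induction on n, the claim holds for every n ≥ 1.

w_n = 7^(n - 1) + 4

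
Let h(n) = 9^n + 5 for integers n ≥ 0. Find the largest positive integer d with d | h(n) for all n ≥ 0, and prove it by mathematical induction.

Computing the first values: h(0) = 6 and h(1) = 14; gcd(6, 14) = 2, so d ≤ 2.
We prove 2 | 9^n + 5 for all n ≥ 0 by induction on n.
For the base case n = 0: h(0) = 6 = 2·(3), so 2 | h(0).
Suppose the result is true for n = p, i.e. 2 | h(p). Then
h(p+1) = 9^(p+1) + 5 = 9·(9^p + 5) - 40 = 9·h(p) - 40. The first term is divisible by 2 by the inductive hypothesis, and -40 is divisible by 2. Hence 2 | h(p+1).
By the principle of mathematical induction, the result holds for all n ≥ 0.
Therefore the largest such d is 2.

d = 2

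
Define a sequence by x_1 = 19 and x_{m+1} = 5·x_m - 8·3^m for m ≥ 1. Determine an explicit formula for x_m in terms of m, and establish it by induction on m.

Computing the first terms: x_1 = 19, x_2 = 71, x_3 = 283. This suggests x_m = 4·3^m + 7·5^(m - 1).
Base case (m = 1): the formula gives 19 = 19 = x_1.
For the inductive step, assume it holds for an arbitrary k ≥ 1, so x_k = 4·3^k + 7·5^(k - 1).
Then x_{k+1} = 5·x_k - 8·3^k = 5·(4·3^k + 7·5^(k - 1)) - 8·3^k = 4·3^(k + 1) + 7·5^k = 4·3^(k+1) + 7·5^((k+1) - 1),
which is the claimed formula at m = k+1.
This completes the induction.

x_m = 4·3^m + 7·5^(m - 1)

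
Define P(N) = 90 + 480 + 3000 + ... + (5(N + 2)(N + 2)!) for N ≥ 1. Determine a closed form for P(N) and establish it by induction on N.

P(N) = 5(N + 3)! - 30

We claim P(N) = 5(N + 3)! - 30 for all N ≥ 1.
Base step (N = 1): P(1) = 90, and the closed form gives 90. They agree.
Inductive step: suppose the statement holds for some r ≥ 1, so P(r) = 5(r + 3)! - 30.
Then P(r+1) = P(r) + (5(r + 3)(r + 3)!) = (5(r + 3)! - 30) + (5(r + 3)(r + 3)!).
Simplifying, P(r+1) = 5((r+1) + 3)! - 30,
which is the closed form with N = r+1.
Hence, by induction on N, the claim holds for every N ≥ 1.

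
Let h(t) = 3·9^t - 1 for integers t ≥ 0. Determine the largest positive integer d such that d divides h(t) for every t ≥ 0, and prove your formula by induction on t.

Computing the first values: h(0) = 2 and h(1) = 26; gcd(2, 26) = 2, so d ≤ 2.
We prove 2 | 3·9^t - 1 for all t ≥ 0 by induction on t.
When t = 0: h(0) = 2 = 2·(1), so 2 | h(0).
Suppose the result is true for t = k, i.e. 2 | h(k). Then
h(k+1) = 3·9^(k+1) - 1 = 9·(3·9^k - 1) + 8 = 9·h(k) + 8. The first term is divisible by 2 by the inductive hypothesis, and 8 is divisible by 2. Hence 2 | h(k+1).
By the principle of mathematical induction, the result holds for all t ≥ 0.
Therefore the largest such d is 2.

d = 2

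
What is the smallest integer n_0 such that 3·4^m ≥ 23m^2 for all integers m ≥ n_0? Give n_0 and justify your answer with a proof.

At m = 3: 192 < 207, so the inequality fails and n_0 ≥ 4. We prove 3·4^m ≥ 23m^2 for all m ≥ 4.
When m = 4: 3·4^m = 768 and 23m^2 = 368, so 768 ≥ 368.
Suppose the result is true for m = i, so 3·4^i ≥ 23i^2.
Then 3·4^(i + 1) = 4·(3·4^i) ≥ 4·(23i^2).
Also, for i ≥ 4 we have 4·(23i^2) ≥ 23(i+1)^2, since 4 ≥ (1 + 1/i)^2 for all i ≥ 4.
Combining, 3·4^(i + 1) ≥ 23(i+1)^2.
Hence, by induction on m, the claim holds for every m ≥ 4.
Hence the smallest such n_0 is 4.

n_0 = 4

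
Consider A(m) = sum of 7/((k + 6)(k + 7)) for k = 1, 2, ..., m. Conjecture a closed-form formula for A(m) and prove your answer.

A(m) = m/(m + 7)

We claim A(m) = m/(m + 7) for all m ≥ 1.
Base case (m = 1): A(1) = 1/8, and the closed form gives 1/8. They agree.
Inductive step: assume the claim holds for m = k, so A(k) = k/(k + 7).
Then A(k+1) = A(k) + (7/((k + 7)(k + 8))) = (k/(k + 7)) + (7/((k + 7)(k + 8))).
Simplifying, A(k+1) = (k + 1)/(k + 8) = (k+1)/((k+1) + 7),
which is the closed form with m = k+1.
By induction, the statement is established for all m ≥ 1.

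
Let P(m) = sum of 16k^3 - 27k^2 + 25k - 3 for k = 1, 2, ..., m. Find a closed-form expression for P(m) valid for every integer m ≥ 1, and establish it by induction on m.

P(m) = m(4m^3 - m^2 + 3m + 5)

We claim P(m) = m(4m^3 - m^2 + 3m + 5) for all m ≥ 1.
For the base case m = 1: P(1) = 11, and the closed form gives 11. They agree.
Inductive step: assume the claim holds for m = k, so P(k) = k(4k^3 - k^2 + 3k + 5).
Then P(k+1) = P(k) + (16k^3 + 21k^2 + 19k + 11) = (k(4k^3 - k^2 + 3k + 5)) + (16k^3 + 21k^2 + 19k + 11).
Simplifying, P(k+1) = (k + 1)(4k^3 + 11k^2 + 13k + 11) = (k+1)(4(k+1)^3 - (k+1)^2 + 3(k+1) + 5),
which is the closed form with m = k+1.
By induction, the statement is established for all m ≥ 1.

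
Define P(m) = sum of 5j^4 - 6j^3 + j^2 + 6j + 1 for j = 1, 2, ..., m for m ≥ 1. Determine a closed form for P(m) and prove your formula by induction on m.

We claim P(m) = m(m^4 + m^3 - m^2 + 2m + 4) for all m ≥ 1.
Base case (m = 1): P(1) = 7, and the closed form gives 7. They agree.
Inductive step: assume the claim holds for m = j, so P(j) = j(j^4 + j^3 - j^2 + 2j + 4).
Then P(j+1) = P(j) + (5j^4 + 14j^3 + 13j^2 + 10j + 7) = (j(j^4 + j^3 - j^2 + 2j + 4)) + (5j^4 + 14j^3 + 13j^2 + 10j + 7).
Simplifying, P(j+1) = (j + 1)(j^4 + 5j^3 + 8j^2 + 7j + 7) = (j+1)((j+1)^4 + (j+1)^3 - (j+1)^2 + 2(j+1) + 4),
which is the closed form with m = j+1.
By the principle of mathematical induction, the result holds for all m ≥ 1.

P(m) = m(m^4 + m^3 - m^2 + 2m + 4)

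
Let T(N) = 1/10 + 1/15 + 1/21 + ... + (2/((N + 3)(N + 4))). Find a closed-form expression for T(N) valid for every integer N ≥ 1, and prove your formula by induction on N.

T(N) = N/(2(N + 4))

We claim T(N) = N/(2(N + 4)) for all N ≥ 1.
When N = 1: T(1) = 1/10, and the closed form gives 1/10. They agree.
Inductive step: suppose the statement holds for some i ≥ 1, so T(i) = i/(2(i + 4)).
Then T(i+1) = T(i) + (2/((i + 4)(i + 5))) = (i/(2(i + 4))) + (2/((i + 4)(i + 5))).
Simplifying, T(i+1) = (i + 1)/(2(i + 5)) = (i+1)/(2((i+1) + 4)),
which is the closed form with N = i+1.
By induction, the statement is established for all N ≥ 1.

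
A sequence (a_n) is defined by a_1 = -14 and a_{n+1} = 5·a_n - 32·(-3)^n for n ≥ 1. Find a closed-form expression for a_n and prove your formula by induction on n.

a_n = 4(-3)^n - 2·5^(n - 1)

Computing the first terms: a_1 = -14, a_2 = 26, a_3 = -158. This suggests a_n = 4(-3)^n - 2·5^(n - 1).
When n = 1: the formula gives -14 = -14 = a_1.
For the inductive step, assume it holds for an arbitrary i ≥ 1, so a_i = 4(-3)^i - 2·5^(i - 1).
Then a_{i+1} = 5·a_i - 32·(-3)^i = 5·(4(-3)^i - 2·5^(i - 1)) - 32·(-3)^i = 4(-3)^(i + 1) - 2·5^i = 4(-3)^(i+1) - 2·5^((i+1) - 1),
which is the claimed formula at n = i+1.
This completes the induction.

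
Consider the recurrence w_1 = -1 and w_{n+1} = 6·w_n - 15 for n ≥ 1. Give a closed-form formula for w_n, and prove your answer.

Computing the first terms: w_1 = -1, w_2 = -21, w_3 = -141. This suggests w_n = -4·6^(n - 1) + 3.
Base step (n = 1): the formula gives -1 = -1 = w_1.
For the inductive step, assume it holds for an arbitrary k ≥ 1, so w_k = -4·6^(k - 1) + 3.
Then w_{k+1} = 6·w_k - 15 = 6·(-4·6^(k - 1) + 3) - 15 = -4·6^k + 3 = -4·6^((k+1) - 1) + 3,
which is the claimed formula at n = k+1.
By induction, the statement is established for all n ≥ 1.

w_n = -4·6^(n - 1) + 3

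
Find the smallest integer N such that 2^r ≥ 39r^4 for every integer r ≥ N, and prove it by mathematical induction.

At r = 23: 8388608 < 10913799, so the inequality fails and N ≥ 24. We prove 2^r ≥ 39r^4 for all r ≥ 24.
Base case (r = 24): 2^r = 16777216 and 39r^4 = 12939264, so 16777216 ≥ 12939264.
Inductive step: suppose the statement holds for some k ≥ 24, so 2^k ≥ 39k^4.
Then 2^(k + 1) = 2·(2^k) ≥ 2·(39k^4).
Also, for k ≥ 24 we have 2·(39k^4) ≥ 39(k+1)^4, since 2 ≥ (1 + 1/k)^4 for all k ≥ 24.
Combining, 2^(k + 1) ≥ 39(k+1)^4.
By the principle of mathematical induction, the result holds for all r ≥ 24.
Hence the smallest such N is 24.

N = 24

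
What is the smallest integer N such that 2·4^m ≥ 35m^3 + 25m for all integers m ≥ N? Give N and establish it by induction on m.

N = 6

At m = 5: 2048 < 4500, so the inequality fails and N ≥ 6. We prove 2·4^m ≥ 35m^3 + 25m for all m ≥ 6.
When m = 6: 2·4^m = 8192 and 35m^3 + 25m = 7710, so 8192 ≥ 7710.
Inductive step: suppose the statement holds for some j ≥ 6, so 2·4^j ≥ 35j^3 + 25j.
Then 2·4^(j + 1) = 4·(2·4^j) ≥ 4·(35j^3 + 25j).
Also, for j ≥ 6 we have 4·(35j^3 + 25j) ≥ 35(j+1)^3 + 25(j+1), since 4·(35j^3 + 25j) − (35(j+1)^3 + 25(j+1)) = 105j^3 - 105j^2 - 30j - 60, which is nonnegative for all j ≥ 6.
Combining, 2·4^(j + 1) ≥ 35(j+1)^3 + 25(j+1).
Hence, by induction on m, the claim holds for every m ≥ 6.
Hence the smallest such N is 6.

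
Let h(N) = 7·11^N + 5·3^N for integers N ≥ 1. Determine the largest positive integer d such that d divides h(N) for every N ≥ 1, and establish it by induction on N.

d = 4

Computing the first values: h(1) = 92 and h(2) = 892; gcd(92, 892) = 4, so d ≤ 4.
We prove 4 | 7·11^N + 5·3^N for all N ≥ 1 by induction on N.
For the base case N = 1: h(1) = 92 = 4·(23), so 4 | h(1).
For the inductive step, assume it holds for an arbitrary m ≥ 1, i.e. 4 | h(m). Then
h(m+1) − 11·h(m) = (7·11^(m+1) + 5·3^(m+1)) − 11·(7·11^m + 5·3^m) = (5)·3^m·(3 − 11) = (-40)·3^m. Since 4 | h(m) by the inductive hypothesis, 4 | 11·h(m); and 4 | -40 since -40 = 4·-10. Therefore 4 | h(m+1).
Hence, by induction on N, the claim holds for every N ≥ 1.
Therefore the largest such d is 4.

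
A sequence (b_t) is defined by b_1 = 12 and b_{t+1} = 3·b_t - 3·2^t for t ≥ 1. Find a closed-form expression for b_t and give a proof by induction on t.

Computing the first terms: b_1 = 12, b_2 = 30, b_3 = 78. This suggests b_t = 3·2^t + 2·3^t.
When t = 1: the formula gives 12 = 12 = b_1.
Inductive step: suppose the statement holds for some r ≥ 1, so b_r = 3·2^r + 2·3^r.
Then b_{r+1} = 3·b_r - 3·2^r = 3·(3·2^r + 2·3^r) - 3·2^r = 3·2^(r + 1) + 2·3^(r + 1),
which is the claimed formula at t = r+1.
By the principle of mathematical induction, the result holds for all t ≥ 1.

b_t = 3·2^t + 2·3^t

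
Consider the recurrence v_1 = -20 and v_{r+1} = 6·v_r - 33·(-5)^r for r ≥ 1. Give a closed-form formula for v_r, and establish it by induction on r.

Computing the first terms: v_1 = -20, v_2 = 45, v_3 = -555. This suggests v_r = 3(-5)^r - 5·6^(r - 1).
Base step (r = 1): the formula gives -20 = -20 = v_1.
Inductive step: assume the claim holds for r = i, so v_i = 3(-5)^i - 5·6^(i - 1).
Then v_{i+1} = 6·v_i - 33·(-5)^i = 6·(3(-5)^i - 5·6^(i - 1)) - 33·(-5)^i = 3(-5)^(i + 1) - 5·6^i = 3(-5)^(i+1) - 5·6^((i+1) - 1),
which is the claimed formula at r = i+1.
Hence, by induction on r, the claim holds for every r ≥ 1.

v_r = 3(-5)^r - 5·6^(r - 1)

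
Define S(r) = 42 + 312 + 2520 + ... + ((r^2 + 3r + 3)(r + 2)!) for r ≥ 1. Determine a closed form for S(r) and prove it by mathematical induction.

S(r) = (r + 1)(r + 3)! - 6

We claim S(r) = (r + 1)(r + 3)! - 6 for all r ≥ 1.
Base case (r = 1): S(1) = 42, and the closed form gives 42. They agree.
Suppose the result is true for r = i, so S(i) = (i + 1)(i + 3)! - 6.
Then S(i+1) = S(i) + ((i^2 + 5i + 7)(i + 3)!) = ((i + 1)(i + 3)! - 6) + ((i^2 + 5i + 7)(i + 3)!).
Simplifying, S(i+1) = ((i+1) + 1)((i+1) + 3)! - 6,
which is the closed form with r = i+1.
By the principle of mathematical induction, the result holds for all r ≥ 1.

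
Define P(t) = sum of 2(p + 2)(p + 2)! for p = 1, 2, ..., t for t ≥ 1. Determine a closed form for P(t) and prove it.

P(t) = 2(t + 3)! - 12

We claim P(t) = 2(t + 3)! - 12 for all t ≥ 1.
When t = 1: P(1) = 36, and the closed form gives 36. They agree.
For the inductive step, assume it holds for an arbitrary p ≥ 1, so P(p) = 2(p + 3)! - 12.
Then P(p+1) = P(p) + (2(p + 3)(p + 3)!) = (2(p + 3)! - 12) + (2(p + 3)(p + 3)!).
Simplifying, P(p+1) = 2((p+1) + 3)! - 12,
which is the closed form with t = p+1.
By the principle of mathematical induction, the result holds for all t ≥ 1.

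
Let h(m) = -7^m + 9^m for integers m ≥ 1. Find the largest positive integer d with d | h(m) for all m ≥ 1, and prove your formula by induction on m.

d = 2

Computing the first values: h(1) = 2 and h(2) = 32; gcd(2, 32) = 2, so d ≤ 2.
We prove 2 | -7^m + 9^m for all m ≥ 1 by induction on m.
Base case (m = 1): h(1) = 2 = 2·(1), so 2 | h(1).
For the inductive step, assume it holds for an arbitrary p ≥ 1, i.e. 2 | h(p). Then
9^{p+1} − 7^{p+1} = 9·9^p − 7·7^p = 9·(9^p − 7^p) + (2)·7^p. The first term is divisible by 2 by the inductive hypothesis, and the second term (2)·7^p is divisible by 2 since 2 | 2. Hence 2 | h(p+1).
This completes the induction.
Therefore the largest such d is 2.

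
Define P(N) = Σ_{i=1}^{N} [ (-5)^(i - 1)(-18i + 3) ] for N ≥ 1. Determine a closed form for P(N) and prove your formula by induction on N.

P(N) = 3(-5)^N·N

We claim P(N) = 3(-5)^N·N for all N ≥ 1.
Base step (N = 1): P(1) = -15, and the closed form gives -15. They agree.
Suppose the result is true for N = i, so P(i) = 3(-5)^i·i.
Then P(i+1) = P(i) + ((-5)^i(-18i - 15)) = (3(-5)^i·i) + ((-5)^i(-18i - 15)).
Simplifying, P(i+1) = (-5)^(i + 1)(3i + 3) = 3(-5)^(i+1)·(i+1),
which is the closed form with N = i+1.
By the principle of mathematical induction, the result holds for all N ≥ 1.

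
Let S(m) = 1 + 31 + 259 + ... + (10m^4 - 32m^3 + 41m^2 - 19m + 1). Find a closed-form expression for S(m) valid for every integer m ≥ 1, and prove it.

S(m) = m(2m^4 - 3m^3 + m^2 + 3m - 2)

We claim S(m) = m(2m^4 - 3m^3 + m^2 + 3m - 2) for all m ≥ 1.
For the base case m = 1: S(1) = 1, and the closed form gives 1. They agree.
Inductive step: assume the claim holds for m = r, so S(r) = r(2r^4 - 3r^3 + r^2 + 3r - 2).
Then S(r+1) = S(r) + (10r^4 + 8r^3 + 5r^2 + 7r + 1) = (r(2r^4 - 3r^3 + r^2 + 3r - 2)) + (10r^4 + 8r^3 + 5r^2 + 7r + 1).
Simplifying, S(r+1) = (r + 1)(2r^4 + 5r^3 + 4r^2 + 4r + 1) = (r+1)(2(r+1)^4 - 3(r+1)^3 + (r+1)^2 + 3(r+1) - 2),
which is the closed form with m = r+1.
By the principle of mathematical induction, the result holds for all m ≥ 1.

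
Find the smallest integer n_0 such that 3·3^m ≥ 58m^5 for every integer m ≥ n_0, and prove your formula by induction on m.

At m = 15: 43046721 < 44043750, so the inequality fails and n_0 ≥ 16. We prove 3·3^m ≥ 58m^5 for all m ≥ 16.
When m = 16: 3·3^m = 129140163 and 58m^5 = 60817408, so 129140163 ≥ 60817408.
For the inductive step, assume it holds for an arbitrary p ≥ 16, so 3·3^p ≥ 58p^5.
Then 3·3^(p + 1) = 3·(3·3^p) ≥ 3·(58p^5).
Also, for p ≥ 16 we have 3·(58p^5) ≥ 58(p+1)^5, since 3 ≥ (1 + 1/p)^5 for all p ≥ 16.
Combining, 3·3^(p + 1) ≥ 58(p+1)^5.
Hence, by induction on m, the claim holds for every m ≥ 16.
Hence the smallest such n_0 is 16.

n_0 = 16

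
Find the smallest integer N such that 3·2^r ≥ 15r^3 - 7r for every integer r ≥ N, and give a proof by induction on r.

At r = 13: 24576 < 32864, so the inequality fails and N ≥ 14. We prove 3·2^r ≥ 15r^3 - 7r for all r ≥ 14.
For the base case r = 14: 3·2^r = 49152 and 15r^3 - 7r = 41062, so 49152 ≥ 41062.
Inductive step: assume the claim holds for r = p, so 3·2^p ≥ 15p^3 - 7p.
Then 3·2^(p + 1) = 2·(3·2^p) ≥ 2·(15p^3 - 7p).
Also, for p ≥ 14 we have 2·(15p^3 - 7p) ≥ 15(p+1)^3 - 7(p+1), since 2·(15p^3 - 7p) − (15(p+1)^3 - 7(p+1)) = 15p^3 - 45p^2 - 52p - 8, which is nonnegative for all p ≥ 14.
Combining, 3·2^(p + 1) ≥ 15(p+1)^3 - 7(p+1).
By the principle of mathematical induction, the result holds for all r ≥ 14.
Hence the smallest such N is 14.

N = 14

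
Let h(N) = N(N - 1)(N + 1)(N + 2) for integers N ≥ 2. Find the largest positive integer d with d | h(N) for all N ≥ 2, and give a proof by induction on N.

d = 24

Computing the first values: h(2) = 24 and h(3) = 120; gcd(24, 120) = 24, so d ≤ 24.
We prove 24 | N(N - 1)(N + 1)(N + 2) for all N ≥ 2 by induction on N.
When N = 2: h(2) = 24 = 24·(1), so 24 | h(2).
Inductive step: suppose the statement holds for some i ≥ 2, i.e. 24 | h(i). Then
h(i+1) − h(i) = i·(i+1)·(i+2)·(i+3) − (i-1)·i·(i+1)·(i+2) = i·(i+1)·(i+2)·[(i+3) − (i-1)] = 4·i·(i+1)·(i+2). The product of 3 consecutive integers is divisible by (3)! = 6, so h(i+1) − h(i) is divisible by 4·6 = 24. By the inductive hypothesis 24 | h(i), hence 24 | h(i+1).
This completes the induction.
Therefore the largest such d is 24.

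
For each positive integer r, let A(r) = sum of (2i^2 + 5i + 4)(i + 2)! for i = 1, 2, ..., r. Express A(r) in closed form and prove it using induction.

We claim A(r) = (2r + 1)(r + 3)! - 6 for all r ≥ 1.
When r = 1: A(1) = 66, and the closed form gives 66. They agree.
For the inductive step, assume it holds for an arbitrary i ≥ 1, so A(i) = (2i + 1)(i + 3)! - 6.
Then A(i+1) = A(i) + ((2i^2 + 9i + 11)(i + 3)!) = ((2i + 1)(i + 3)! - 6) + ((2i^2 + 9i + 11)(i + 3)!).
Simplifying, A(i+1) = (2(i+1) + 1)((i+1) + 3)! - 6,
which is the closed form with r = i+1.
Hence, by induction on r, the claim holds for every r ≥ 1.

A(r) = (2r + 1)(r + 3)! - 6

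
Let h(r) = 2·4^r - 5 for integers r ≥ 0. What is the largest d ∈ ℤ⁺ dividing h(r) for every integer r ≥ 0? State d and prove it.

Computing the first values: h(0) = -3 and h(1) = 3; gcd(-3, 3) = 3, so d ≤ 3.
We prove 3 | 2·4^r - 5 for all r ≥ 0 by induction on r.
Base step (r = 0): h(0) = -3 = 3·(-1), so 3 | h(0).
For the inductive step, assume it holds for an arbitrary i ≥ 0, i.e. 3 | h(i). Then
h(i+1) = 2·4^(i+1) - 5 = 4·(2·4^i - 5) + 15 = 4·h(i) + 15. The first term is divisible by 3 by the inductive hypothesis, and 15 is divisible by 3. Hence 3 | h(i+1).
Hence, by induction on r, the claim holds for every r ≥ 0.
Therefore the largest such d is 3.

d = 3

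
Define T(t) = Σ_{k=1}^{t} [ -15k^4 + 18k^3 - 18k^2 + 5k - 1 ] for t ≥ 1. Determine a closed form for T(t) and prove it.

We claim T(t) = -t(3t^4 + 3t^3 + 2t^2 + 2t + 1) for all t ≥ 1.
Base step (t = 1): T(1) = -11, and the closed form gives -11. They agree.
Inductive step: assume the claim holds for t = k, so T(k) = k(-3k^4 - 3k^3 - 2k^2 - 2k - 1).
Then T(k+1) = T(k) + (-15k^4 - 42k^3 - 54k^2 - 37k - 11) = (k(-3k^4 - 3k^3 - 2k^2 - 2k - 1)) + (-15k^4 - 42k^3 - 54k^2 - 37k - 11).
Simplifying, T(k+1) = -(k + 1)(3k^4 + 15k^3 + 29k^2 + 27k + 11) = -(k+1)(3(k+1)^4 + 3(k+1)^3 + 2(k+1)^2 + 2(k+1) + 1),
which is the closed form with t = k+1.
This completes the induction.

T(t) = -t(3t^4 + 3t^3 + 2t^2 + 2t + 1)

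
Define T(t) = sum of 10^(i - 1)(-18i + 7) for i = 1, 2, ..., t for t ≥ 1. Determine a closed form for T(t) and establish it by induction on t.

We claim T(t) = 10^t(-2t + 1) - 1 for all t ≥ 1.
For the base case t = 1: T(1) = -11, and the closed form gives -11. They agree.
Inductive step: suppose the statement holds for some i ≥ 1, so T(i) = 10^i(-2i + 1) - 1.
Then T(i+1) = T(i) + (10^i(-18i - 11)) = (10^i(-2i + 1) - 1) + (10^i(-18i - 11)).
Simplifying, T(i+1) = -20·10^i·i - 10·10^i - 1 = 10^(i+1)(-2(i+1) + 1) - 1,
which is the closed form with t = i+1.
By the principle of mathematical induction, the result holds for all t ≥ 1.

T(t) = 10^t(-2t + 1) - 1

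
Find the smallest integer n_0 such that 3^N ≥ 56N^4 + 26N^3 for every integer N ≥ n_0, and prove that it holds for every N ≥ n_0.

n_0 = 14

At N = 13: 1594323 < 1656538, so the inequality fails and n_0 ≥ 14. We prove 3^N ≥ 56N^4 + 26N^3 for all N ≥ 14.
When N = 14: 3^N = 4782969 and 56N^4 + 26N^3 = 2222640, so 4782969 ≥ 2222640.
Inductive step: suppose the statement holds for some j ≥ 14, so 3^j ≥ 56j^4 + 26j^3.
Then 3^(j + 1) = 3·(3^j) ≥ 3·(56j^4 + 26j^3).
Also, for j ≥ 14 we have 3·(56j^4 + 26j^3) ≥ 56(j+1)^4 + 26(j+1)^3, since 3·(56j^4 + 26j^3) − (56(j+1)^4 + 26(j+1)^3) = 112j^4 - 172j^3 - 414j^2 - 302j - 82, which is nonnegative for all j ≥ 14.
Combining, 3^(j + 1) ≥ 56(j+1)^4 + 26(j+1)^3.
This completes the induction.
Hence the smallest such n_0 is 14.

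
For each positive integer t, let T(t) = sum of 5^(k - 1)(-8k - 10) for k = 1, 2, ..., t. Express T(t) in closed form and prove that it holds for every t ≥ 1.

We claim T(t) = -2·5^t(t + 1) + 2 for all t ≥ 1.
Base step (t = 1): T(1) = -18, and the closed form gives -18. They agree.
Inductive step: suppose the statement holds for some k ≥ 1, so T(k) = -2·5^k(k + 1) + 2.
Then T(k+1) = T(k) + (5^k(-8k - 18)) = (-2·5^k(k + 1) + 2) + (5^k(-8k - 18)).
Simplifying, T(k+1) = -10·5^k·k - 20·5^k + 2 = -2·5^(k+1)((k+1) + 1) + 2,
which is the closed form with t = k+1.
By the principle of mathematical induction, the result holds for all t ≥ 1.

T(t) = -2·5^t(t + 1) + 2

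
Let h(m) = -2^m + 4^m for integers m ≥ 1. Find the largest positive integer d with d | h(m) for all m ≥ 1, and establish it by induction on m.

Computing the first values: h(1) = 2 and h(2) = 12; gcd(2, 12) = 2, so d ≤ 2.
We prove 2 | -2^m + 4^m for all m ≥ 1 by induction on m.
Base step (m = 1): h(1) = 2 = 2·(1), so 2 | h(1).
Inductive step: assume the claim holds for m = p, i.e. 2 | h(p). Then
4^{p+1} − 2^{p+1} = 4·4^p − 2·2^p = 4·(4^p − 2^p) + (2)·2^p. The first term is divisible by 2 by the inductive hypothesis, and the second term (2)·2^p is divisible by 2 since 2 | 2. Hence 2 | h(p+1).
By the principle of mathematical induction, the result holds for all m ≥ 1.
Therefore the largest such d is 2.

d = 2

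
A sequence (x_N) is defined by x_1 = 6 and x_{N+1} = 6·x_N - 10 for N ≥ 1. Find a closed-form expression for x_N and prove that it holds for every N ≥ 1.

Computing the first terms: x_1 = 6, x_2 = 26, x_3 = 146. This suggests x_N = 4·6^(N - 1) + 2.
Base case (N = 1): the formula gives 6 = 6 = x_1.
For the inductive step, assume it holds for an arbitrary i ≥ 1, so x_i = 4·6^(i - 1) + 2.
Then x_{i+1} = 6·x_i - 10 = 6·(4·6^(i - 1) + 2) - 10 = 4·6^i + 2 = 4·6^((i+1) - 1) + 2,
which is the claimed formula at N = i+1.
By the principle of mathematical induction, the result holds for all N ≥ 1.

x_N = 4·6^(N - 1) + 2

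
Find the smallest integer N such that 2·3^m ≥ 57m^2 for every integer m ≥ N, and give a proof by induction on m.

At m = 6: 1458 < 2052, so the inequality fails and N ≥ 7. We prove 2·3^m ≥ 57m^2 for all m ≥ 7.
When m = 7: 2·3^m = 4374 and 57m^2 = 2793, so 4374 ≥ 2793.
Suppose the result is true for m = r, so 2·3^r ≥ 57r^2.
Then 2·3^(r + 1) = 3·(2·3^r) ≥ 3·(57r^2).
Also, for r ≥ 7 we have 3·(57r^2) ≥ 57(r+1)^2, since 3 ≥ (1 + 1/r)^2 for all r ≥ 7.
Combining, 2·3^(r + 1) ≥ 57(r+1)^2.
Hence, by induction on m, the claim holds for every m ≥ 7.
Hence the smallest such N is 7.

N = 7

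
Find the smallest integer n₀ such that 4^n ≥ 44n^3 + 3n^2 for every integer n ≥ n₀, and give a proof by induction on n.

n₀ = 7

At n = 6: 4096 < 9612, so the inequality fails and n₀ ≥ 7. We prove 4^n ≥ 44n^3 + 3n^2 for all n ≥ 7.
Base case (n = 7): 4^n = 16384 and 44n^3 + 3n^2 = 15239, so 16384 ≥ 15239.
Inductive step: suppose the statement holds for some j ≥ 7, so 4^j ≥ 44j^3 + 3j^2.
Then 4^(j + 1) = 4·(4^j) ≥ 4·(44j^3 + 3j^2).
Also, for j ≥ 7 we have 4·(44j^3 + 3j^2) ≥ 44(j+1)^3 + 3(j+1)^2, since 4·(44j^3 + 3j^2) − (44(j+1)^3 + 3(j+1)^2) = 132j^3 - 123j^2 - 138j - 47, which is nonnegative for all j ≥ 7.
Combining, 4^(j + 1) ≥ 44(j+1)^3 + 3(j+1)^2.
This completes the induction.
Hence the smallest such n₀ is 7.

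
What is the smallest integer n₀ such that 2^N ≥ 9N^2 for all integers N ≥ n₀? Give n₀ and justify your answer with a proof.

At N = 9: 512 < 729, so the inequality fails and n₀ ≥ 10. We prove 2^N ≥ 9N^2 for all N ≥ 10.
Base step (N = 10): 2^N = 1024 and 9N^2 = 900, so 1024 ≥ 900.
Inductive step: suppose the statement holds for some p ≥ 10, so 2^p ≥ 9p^2.
Then 2^(p + 1) = 2·(2^p) ≥ 2·(9p^2).
Also, for p ≥ 10 we have 2·(9p^2) ≥ 9(p+1)^2, since 2 ≥ (1 + 1/p)^2 for all p ≥ 10.
Combining, 2^(p + 1) ≥ 9(p+1)^2.
By the principle of mathematical induction, the result holds for all N ≥ 10.
Hence the smallest such n₀ is 10.

n₀ = 10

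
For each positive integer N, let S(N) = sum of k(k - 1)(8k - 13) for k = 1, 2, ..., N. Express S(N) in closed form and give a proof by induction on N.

S(N) = N(N - 1)(N + 1)(2N - 3)

We claim S(N) = N(N - 1)(N + 1)(2N - 3) for all N ≥ 1.
When N = 1: S(1) = 0, and the closed form gives 0. They agree.
Inductive step: assume the claim holds for N = k, so S(k) = k(2k^3 - 3k^2 - 2k + 3).
Then S(k+1) = S(k) + (k(k + 1)(8k - 5)) = (k(2k^3 - 3k^2 - 2k + 3)) + (k(k + 1)(8k - 5)).
Simplifying, S(k+1) = k(k + 1)(k + 2)(2k - 1) = (k+1)((k+1) - 1)((k+1) + 1)(2(k+1) - 3),
which is the closed form with N = k+1.
By the principle of mathematical induction, the result holds for all N ≥ 1.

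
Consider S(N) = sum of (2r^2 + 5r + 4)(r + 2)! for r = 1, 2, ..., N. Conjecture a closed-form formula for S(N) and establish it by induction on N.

We claim S(N) = (2N + 1)(N + 3)! - 6 for all N ≥ 1.
Base case (N = 1): S(1) = 66, and the closed form gives 66. They agree.
Inductive step: assume the claim holds for N = r, so S(r) = (2r + 1)(r + 3)! - 6.
Then S(r+1) = S(r) + ((2r^2 + 9r + 11)(r + 3)!) = ((2r + 1)(r + 3)! - 6) + ((2r^2 + 9r + 11)(r + 3)!).
Simplifying, S(r+1) = (2(r+1) + 1)((r+1) + 3)! - 6,
which is the closed form with N = r+1.
Hence, by induction on N, the claim holds for every N ≥ 1.

S(N) = (2N + 1)(N + 3)! - 6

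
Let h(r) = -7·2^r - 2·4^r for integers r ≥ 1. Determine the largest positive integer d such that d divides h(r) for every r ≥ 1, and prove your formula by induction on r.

d = 2

Computing the first values: h(1) = -22 and h(2) = -60; gcd(-22, -60) = 2, so d ≤ 2.
We prove 2 | -7·2^r - 2·4^r for all r ≥ 1 by induction on r.
Base case (r = 1): h(1) = -22 = 2·(-11), so 2 | h(1).
Inductive step: suppose the statement holds for some k ≥ 1, i.e. 2 | h(k). Then
h(k+1) − 4·h(k) = (-7·2^(k+1) - 2·4^(k+1)) − 4·(-7·2^k - 2·4^k) = (-7)·2^k·(2 − 4) = (14)·2^k. Since 2 | h(k) by the inductive hypothesis, 2 | 4·h(k); and 2 | 14 since 14 = 2·7. Therefore 2 | h(k+1).
By the principle of mathematical induction, the result holds for all r ≥ 1.
Therefore the largest such d is 2.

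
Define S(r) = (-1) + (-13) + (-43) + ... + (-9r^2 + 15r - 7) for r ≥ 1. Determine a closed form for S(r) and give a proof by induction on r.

S(r) = -r(3r^2 - 3r + 1)

We claim S(r) = -r(3r^2 - 3r + 1) for all r ≥ 1.
Base case (r = 1): S(1) = -1, and the closed form gives -1. They agree.
Inductive step: suppose the statement holds for some p ≥ 1, so S(p) = p(-3p^2 + 3p - 1).
Then S(p+1) = S(p) + (15p - 9(p + 1)^2 + 8) = (p(-3p^2 + 3p - 1)) + (15p - 9(p + 1)^2 + 8).
Simplifying, S(p+1) = -(p + 1)(3p^2 + 3p + 1) = -(p+1)(3(p+1)^2 - 3(p+1) + 1),
which is the closed form with r = p+1.
By induction, the statement is established for all r ≥ 1.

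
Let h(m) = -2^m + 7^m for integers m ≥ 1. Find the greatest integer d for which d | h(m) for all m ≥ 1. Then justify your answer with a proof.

Computing the first values: h(1) = 5 and h(2) = 45; gcd(5, 45) = 5, so d ≤ 5.
We prove 5 | -2^m + 7^m for all m ≥ 1 by induction on m.
For the base case m = 1: h(1) = 5 = 5·(1), so 5 | h(1).
Inductive step: suppose the statement holds for some k ≥ 1, i.e. 5 | h(k). Then
7^{k+1} − 2^{k+1} = 7·7^k − 2·2^k = 7·(7^k − 2^k) + (5)·2^k. The first term is divisible by 5 by the inductive hypothesis, and the second term (5)·2^k is divisible by 5 since 5 | 5. Hence 5 | h(k+1).
Hence, by induction on m, the claim holds for every m ≥ 1.
Therefore the largest such d is 5.

d = 5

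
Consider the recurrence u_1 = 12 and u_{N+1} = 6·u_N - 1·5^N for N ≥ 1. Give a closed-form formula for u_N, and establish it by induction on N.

u_N = 5^N + 7·6^(N - 1)

Computing the first terms: u_1 = 12, u_2 = 67, u_3 = 377. This suggests u_N = 5^N + 7·6^(N - 1).
When N = 1: the formula gives 12 = 12 = u_1.
Inductive step: assume the claim holds for N = p, so u_p = 5^p + 7·6^(p - 1).
Then u_{p+1} = 6·u_p - 1·5^p = 6·(5^p + 7·6^(p - 1)) - 1·5^p = 5^(p + 1) + 7·6^p = 5^(p+1) + 7·6^((p+1) - 1),
which is the claimed formula at N = p+1.
By induction, the statement is established for all N ≥ 1.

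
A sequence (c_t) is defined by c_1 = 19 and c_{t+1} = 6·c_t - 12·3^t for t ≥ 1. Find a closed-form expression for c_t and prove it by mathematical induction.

Computing the first terms: c_1 = 19, c_2 = 78, c_3 = 360. This suggests c_t = 4·3^t + 7·6^(t - 1).
When t = 1: the formula gives 19 = 19 = c_1.
Inductive step: assume the claim holds for t = k, so c_k = 4·3^k + 7·6^(k - 1).
Then c_{k+1} = 6·c_k - 12·3^k = 6·(4·3^k + 7·6^(k - 1)) - 12·3^k = 4·3^(k + 1) + 7·6^k = 4·3^(k+1) + 7·6^((k+1) - 1),
which is the claimed formula at t = k+1.
Hence, by induction on t, the claim holds for every t ≥ 1.

c_t = 4·3^t + 7·6^(t - 1)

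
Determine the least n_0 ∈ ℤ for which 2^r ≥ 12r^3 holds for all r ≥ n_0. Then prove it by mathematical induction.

n_0 = 16

At r = 15: 32768 < 40500, so the inequality fails and n_0 ≥ 16. We prove 2^r ≥ 12r^3 for all r ≥ 16.
Base case (r = 16): 2^r = 65536 and 12r^3 = 49152, so 65536 ≥ 49152.
Suppose the result is true for r = p, so 2^p ≥ 12p^3.
Then 2^(p + 1) = 2·(2^p) ≥ 2·(12p^3).
Also, for p ≥ 16 we have 2·(12p^3) ≥ 12(p+1)^3, since 2 ≥ (1 + 1/p)^3 for all p ≥ 16.
Combining, 2^(p + 1) ≥ 12(p+1)^3.
This completes the induction.
Hence the smallest such n_0 is 16.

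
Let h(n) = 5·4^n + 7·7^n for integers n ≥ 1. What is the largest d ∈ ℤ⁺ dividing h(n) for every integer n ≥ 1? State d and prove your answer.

d = 3

Computing the first values: h(1) = 69 and h(2) = 423; gcd(69, 423) = 3, so d ≤ 3.
We prove 3 | 5·4^n + 7·7^n for all n ≥ 1 by induction on n.
Base step (n = 1): h(1) = 69 = 3·(23), so 3 | h(1).
For the inductive step, assume it holds for an arbitrary m ≥ 1, i.e. 3 | h(m). Then
h(m+1) − 7·h(m) = (5·4^(m+1) + 7·7^(m+1)) − 7·(5·4^m + 7·7^m) = (5)·4^m·(4 − 7) = (-15)·4^m. Since 3 | h(m) by the inductive hypothesis, 3 | 7·h(m); and 3 | -15 since -15 = 3·-5. Therefore 3 | h(m+1).
This completes the induction.
Therefore the largest such d is 3.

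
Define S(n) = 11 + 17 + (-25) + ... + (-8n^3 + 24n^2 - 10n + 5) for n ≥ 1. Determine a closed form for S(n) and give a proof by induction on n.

We claim S(n) = -n(2n^3 - 4n^2 - 5n - 4) for all n ≥ 1.
Base step (n = 1): S(1) = 11, and the closed form gives 11. They agree.
Inductive step: assume the claim holds for n = p, so S(p) = p(-2p^3 + 4p^2 + 5p + 4).
Then S(p+1) = S(p) + (-8p^3 + 14p + 11) = (p(-2p^3 + 4p^2 + 5p + 4)) + (-8p^3 + 14p + 11).
Simplifying, S(p+1) = -(p + 1)(2p^3 + 2p^2 - 7p - 11) = -(p+1)(2(p+1)^3 - 4(p+1)^2 - 5(p+1) - 4),
which is the closed form with n = p+1.
This completes the induction.

S(n) = -n(2n^3 - 4n^2 - 5n - 4)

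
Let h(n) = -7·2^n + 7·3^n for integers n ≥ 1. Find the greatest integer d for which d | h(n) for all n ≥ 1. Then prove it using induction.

Computing the first values: h(1) = 7 and h(2) = 35; gcd(7, 35) = 7, so d ≤ 7.
We prove 7 | -7·2^n + 7·3^n for all n ≥ 1 by induction on n.
For the base case n = 1: h(1) = 7 = 7·(1), so 7 | h(1).
For the inductive step, assume it holds for an arbitrary j ≥ 1, i.e. 7 | h(j). Then
h(j+1) − 3·h(j) = (-7·2^(j+1) + 7·3^(j+1)) − 3·(-7·2^j + 7·3^j) = (-7)·2^j·(2 − 3) = (7)·2^j. Since 7 | h(j) by the inductive hypothesis, 7 | 3·h(j); and 7 | 7 since 7 = 7·1. Therefore 7 | h(j+1).
By the principle of mathematical induction, the result holds for all n ≥ 1.
Therefore the largest such d is 7.

d = 7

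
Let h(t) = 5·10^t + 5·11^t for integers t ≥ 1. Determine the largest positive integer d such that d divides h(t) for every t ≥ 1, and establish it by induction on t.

d = 5

Computing the first values: h(1) = 105 and h(2) = 1105; gcd(105, 1105) = 5, so d ≤ 5.
We prove 5 | 5·10^t + 5·11^t for all t ≥ 1 by induction on t.
Base step (t = 1): h(1) = 105 = 5·(21), so 5 | h(1).
Inductive step: suppose the statement holds for some p ≥ 1, i.e. 5 | h(p). Then
h(p+1) − 11·h(p) = (5·10^(p+1) + 5·11^(p+1)) − 11·(5·10^p + 5·11^p) = (5)·10^p·(10 − 11) = (-5)·10^p. Since 5 | h(p) by the inductive hypothesis, 5 | 11·h(p); and 5 | -5 since -5 = 5·-1. Therefore 5 | h(p+1).
Hence, by induction on t, the claim holds for every t ≥ 1.
Therefore the largest such d is 5.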